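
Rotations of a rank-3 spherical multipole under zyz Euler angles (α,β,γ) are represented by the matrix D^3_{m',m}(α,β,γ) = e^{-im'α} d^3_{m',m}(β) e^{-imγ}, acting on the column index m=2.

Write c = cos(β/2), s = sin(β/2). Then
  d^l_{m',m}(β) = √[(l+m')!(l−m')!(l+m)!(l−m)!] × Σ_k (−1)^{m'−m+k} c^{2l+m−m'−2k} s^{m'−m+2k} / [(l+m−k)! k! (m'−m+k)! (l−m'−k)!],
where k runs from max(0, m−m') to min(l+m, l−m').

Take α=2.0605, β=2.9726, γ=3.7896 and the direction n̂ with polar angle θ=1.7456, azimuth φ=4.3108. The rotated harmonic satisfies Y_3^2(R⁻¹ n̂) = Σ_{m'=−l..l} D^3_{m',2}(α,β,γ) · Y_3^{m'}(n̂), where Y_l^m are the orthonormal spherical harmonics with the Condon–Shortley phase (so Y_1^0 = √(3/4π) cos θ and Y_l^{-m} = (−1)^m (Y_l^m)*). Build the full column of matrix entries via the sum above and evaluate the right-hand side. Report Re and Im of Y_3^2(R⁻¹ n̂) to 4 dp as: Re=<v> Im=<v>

Need the full column D^3_{m',2} for m'=−3..3 at α=2.0605, β=2.9726, γ=3.7896.
cos(β/2)=0.084396, sin(β/2)=0.996432
d^3_{-3,2}: single k=5 term ⇒ +0.203065;  D = +0.034975-0.200031i
d^3_{-2,2}: k∈[4..5] ⇒ +0.035108 -0.978784 = -0.943676;  D = +0.896773-0.293808i
d^3_{-1,2}: k∈[3..4] ⇒ +0.003761 -0.262156 = -0.258395;  D = -0.186494-0.178852i
d^3_{0,2}: k∈[2..3] ⇒ +0.000276 -0.038459 = -0.038183;  D = -0.010360+0.036750i
d^3_{1,2}: k∈[1..2] ⇒ +0.000013 -0.003761 = -0.003748;  D = +0.003662-0.000799i
d^3_{2,2}: k∈[0..1] ⇒ +0.000000 -0.000252 = -0.000251;  D = -0.000163-0.000192i
d^3_{3,2}: single k=0 term ⇒ -0.000010;  D = -0.000004+0.000010i
Y_3^{m'}(θ=1.7456,φ=4.3108) and Σ D·Y over m':
  (+0.0350-0.2000i)·(+0.3720-0.1426i)  (+0.8968-0.2938i)·(+0.1197+0.1240i)  (-0.1865-0.1789i)·(+0.1056-0.2486i)  (-0.0104+0.0368i)·(+0.1849+0.0000i)  (+0.0037-0.0008i)·(-0.1056-0.2486i)  (-0.0002-0.0002i)·(+0.1197-0.1240i)  (-0.0000+0.0000i)·(-0.3720-0.1426i)
Y_3^2(R⁻¹ n̂) = +0.061562+0.030096i

Re=0.0616 Im=0.0301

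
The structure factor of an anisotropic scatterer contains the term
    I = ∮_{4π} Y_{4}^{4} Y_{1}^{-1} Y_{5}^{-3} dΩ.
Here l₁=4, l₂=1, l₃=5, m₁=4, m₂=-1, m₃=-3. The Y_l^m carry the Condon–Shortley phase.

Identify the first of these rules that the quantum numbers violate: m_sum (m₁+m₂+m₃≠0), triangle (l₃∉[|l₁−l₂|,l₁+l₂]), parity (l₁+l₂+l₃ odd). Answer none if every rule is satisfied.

none

m₁+m₂+m₃ = 4 − 1 − 3 = 0  ✓
triangle: |4−1|=3 ≤ l₃=5 ≤ 4+1=5  ✓
parity: l₁+l₂+l₃ = 10 is even  ✓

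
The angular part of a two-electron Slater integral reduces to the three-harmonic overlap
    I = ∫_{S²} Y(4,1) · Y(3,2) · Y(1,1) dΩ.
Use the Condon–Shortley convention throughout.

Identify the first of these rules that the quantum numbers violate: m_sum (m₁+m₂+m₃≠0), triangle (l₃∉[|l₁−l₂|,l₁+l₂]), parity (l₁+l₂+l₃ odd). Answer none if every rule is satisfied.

azimuthal sum: 1 + 2 + 1 = 4  ✗
1 ≤ 1 ≤ 7 (triangle on l)
L = 4 + 3 + 1 = 8 (even)

m_sum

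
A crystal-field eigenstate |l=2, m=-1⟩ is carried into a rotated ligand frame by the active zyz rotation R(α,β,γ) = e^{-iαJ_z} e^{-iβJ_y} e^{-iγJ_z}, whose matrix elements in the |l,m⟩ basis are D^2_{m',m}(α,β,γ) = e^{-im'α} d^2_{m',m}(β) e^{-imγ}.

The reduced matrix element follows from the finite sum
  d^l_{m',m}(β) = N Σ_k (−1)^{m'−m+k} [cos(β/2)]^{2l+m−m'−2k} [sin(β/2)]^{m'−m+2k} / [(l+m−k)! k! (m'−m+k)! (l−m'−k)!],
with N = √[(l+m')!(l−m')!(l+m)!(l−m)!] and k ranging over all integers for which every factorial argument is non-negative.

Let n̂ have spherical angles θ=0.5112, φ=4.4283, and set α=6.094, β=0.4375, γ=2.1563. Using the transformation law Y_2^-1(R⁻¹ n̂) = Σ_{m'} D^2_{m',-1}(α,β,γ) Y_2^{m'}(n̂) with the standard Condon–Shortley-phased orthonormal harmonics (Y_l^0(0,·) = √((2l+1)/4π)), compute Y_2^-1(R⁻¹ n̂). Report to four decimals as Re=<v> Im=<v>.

Need the full column D^2_{m',-1} for m'=−2..2 at α=6.0940, β=0.4375, γ=2.1563.
cos(β/2)=0.976169, sin(β/2)=0.217010
d^2_{-2,-1}: single k=1 term ⇒ +0.403724;  D = -0.083028+0.395094i
d^2_{-1,-1}: k∈[0..1] ⇒ +0.908031 -0.134626 = +0.773405;  D = -0.298554+0.713457i
d^2_{0,-1}: k∈[0..1] ⇒ -0.494459 +0.024436 = -0.470022;  D = +0.259743-0.391733i
d^2_{1,-1}: k∈[0..1] ⇒ +0.134626 -0.002218 = +0.132408;  D = -0.092619+0.094624i
d^2_{2,-1}: single k=0 term ⇒ -0.019952;  D = +0.016389-0.011380i
Y_2^{m'}(θ=0.5112,φ=4.4283) and Σ D·Y over m':
  (-0.0830+0.3951i)·(-0.0779-0.0497i)  (-0.2986+0.7135i)·(-0.0924+0.3164i)  (+0.2597-0.3917i)·(+0.4043+0.0000i)  (-0.0926+0.0946i)·(+0.0924+0.3164i)  (+0.0164-0.0114i)·(-0.0779+0.0497i)
Y_2^-1(R⁻¹ n̂) = -0.106231-0.364291i

Re=-0.1062 Im=-0.3643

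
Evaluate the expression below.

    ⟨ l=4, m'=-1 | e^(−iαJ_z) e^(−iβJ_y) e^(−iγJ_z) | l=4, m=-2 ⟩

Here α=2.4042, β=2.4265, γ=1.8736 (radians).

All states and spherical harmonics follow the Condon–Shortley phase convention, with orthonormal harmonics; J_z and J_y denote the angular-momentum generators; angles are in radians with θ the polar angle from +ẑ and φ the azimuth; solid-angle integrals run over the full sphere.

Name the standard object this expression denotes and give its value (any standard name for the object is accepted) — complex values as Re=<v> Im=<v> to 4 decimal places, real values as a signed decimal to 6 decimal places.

This is a Wigner D-matrix element — the rotation-matrix element ⟨l m'| R(α,β,γ) |l m⟩ in the angular-momentum basis.
First d^4_{-1,-2}(β=2.4265), then the phase factors e^{-i(-1)α} and e^{-i(-2)γ}:
With c≡cos(β/2)=0.349977 and s≡sin(β/2)=0.936758, N=[6·120·2·720]^{1/2}=1018.233765
k∈{0,1,2} keeps every argument non-negative
  k=0: (−1)^1·1018.2338/(240)·0.3500^7·0.9368^1 = -0.002556
  k=1: (−1)^2·1018.2338/(48)·0.3500^5·0.9368^3 = +0.091556
  k=2: (−1)^3·1018.2338/(72)·0.3500^3·0.9368^5 = -0.437291
d^4_{-1,-2}(2.4265) = -0.002556 +0.091556 -0.437291 = -0.348291
Attach z-rotation phases: D = e^{-i(-1)(2.4042)}·(-0.348291)·e^{-i(-2)(1.8736)} = -0.345271+0.045767i

Wigner D-matrix element, Re=-0.3453 Im=0.0458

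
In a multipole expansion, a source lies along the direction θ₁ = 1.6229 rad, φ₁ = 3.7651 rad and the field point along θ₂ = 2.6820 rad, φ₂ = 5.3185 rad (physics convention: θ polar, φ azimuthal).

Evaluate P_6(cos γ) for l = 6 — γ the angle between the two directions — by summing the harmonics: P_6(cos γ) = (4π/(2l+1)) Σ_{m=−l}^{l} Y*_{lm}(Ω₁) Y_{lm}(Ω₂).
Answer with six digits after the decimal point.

-0.293264

Expand P_6 via completeness: Σ_{m} conj(Y_{6,m}) at Ω₁ times Y_{6,m} at Ω₂ —
  term(m=-6) = (-0.001754, -0.000184)   from Y*(Ω₁)=(-0.395619, -0.270339), Y(Ω₂)=(0.003238, -0.001748)
  term(m=-5) = (0.000194, -0.002221)   from Y*(Ω₁)=(-0.086539, 0.002082), Y(Ω₂)=(-0.002854, 0.025599)
  term(m=-4) = (-0.037171, -0.002591)   from Y*(Ω₁)=(0.274568, -0.207674), Y(Ω₂)=(-0.081576, -0.071137)
  term(m=-3) = (0.001557, -0.029799)   from Y*(Ω₁)=(0.029630, -0.095878), Y(Ω₂)=(0.288288, -0.072856)
  term(m=-2) = (-0.155033, -0.005396)   from Y*(Ω₁)=(0.098320, 0.292975), Y(Ω₂)=(-0.176163, 0.470050)
  term(m=-1) = (0.000659, -0.037868)   from Y*(Ω₁)=(0.085563, 0.061539), Y(Ω₂)=(-0.204714, -0.295341)
  term(m=+0) = (0.079715, 0.000000)   from Y*(Ω₁)=(-0.299889, -0.000000), Y(Ω₂)=(-0.265815, 0.000000)
  term(m=+1) = (0.000659, 0.037868)   from Y*(Ω₁)=(-0.085563, 0.061539), Y(Ω₂)=(0.204714, -0.295341)
  term(m=+2) = (-0.155033, 0.005396)   from Y*(Ω₁)=(0.098320, -0.292975), Y(Ω₂)=(-0.176163, -0.470050)
  term(m=+3) = (0.001557, 0.029799)   from Y*(Ω₁)=(-0.029630, -0.095878), Y(Ω₂)=(-0.288288, -0.072856)
  term(m=+4) = (-0.037171, 0.002591)   from Y*(Ω₁)=(0.274568, 0.207674), Y(Ω₂)=(-0.081576, 0.071137)
  term(m=+5) = (0.000194, 0.002221)   from Y*(Ω₁)=(0.086539, 0.002082), Y(Ω₂)=(0.002854, 0.025599)
  term(m=+6) = (-0.001754, 0.000184)   from Y*(Ω₁)=(-0.395619, 0.270339), Y(Ω₂)=(0.003238, 0.001748)
Σ over m = (-0.303384, 0.000000); ×(4π/13) → (-0.293264, 0.000000). Real part: -0.293264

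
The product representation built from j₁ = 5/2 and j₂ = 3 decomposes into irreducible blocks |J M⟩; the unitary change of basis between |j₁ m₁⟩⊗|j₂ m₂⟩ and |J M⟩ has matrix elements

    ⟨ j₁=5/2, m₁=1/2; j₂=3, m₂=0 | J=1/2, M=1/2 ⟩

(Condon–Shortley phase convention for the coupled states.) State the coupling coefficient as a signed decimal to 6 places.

+√(1/7) ≈ +0.377964

√[2·5!0!1!/7! · 3!2!3!3!1!0!] = √(144/7)
  +(−1)^2/∏(2,3,0,1,0,0)! = 1/12  (running 1/12)
⟨..|..⟩ = √(144/7)·(1/12) = +0.377964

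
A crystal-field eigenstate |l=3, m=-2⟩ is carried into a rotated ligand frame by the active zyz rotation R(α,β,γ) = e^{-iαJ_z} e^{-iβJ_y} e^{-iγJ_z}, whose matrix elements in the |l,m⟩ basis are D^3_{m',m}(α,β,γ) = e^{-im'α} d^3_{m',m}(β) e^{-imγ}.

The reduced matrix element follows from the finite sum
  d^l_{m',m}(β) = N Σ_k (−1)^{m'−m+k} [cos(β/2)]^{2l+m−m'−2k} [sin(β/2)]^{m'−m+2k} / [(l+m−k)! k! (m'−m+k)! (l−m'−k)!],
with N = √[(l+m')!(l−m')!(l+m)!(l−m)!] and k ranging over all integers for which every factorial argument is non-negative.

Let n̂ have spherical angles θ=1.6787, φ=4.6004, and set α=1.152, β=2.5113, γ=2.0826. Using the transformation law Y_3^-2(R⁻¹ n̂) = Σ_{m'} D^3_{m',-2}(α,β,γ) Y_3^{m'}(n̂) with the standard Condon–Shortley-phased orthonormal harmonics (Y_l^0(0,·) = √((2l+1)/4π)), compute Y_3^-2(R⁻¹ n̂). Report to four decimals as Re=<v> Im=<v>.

Need the full column D^3_{m',-2} for m'=−3..3 at α=1.1520, β=2.5113, γ=2.0826.
cos(β/2)=0.309956, sin(β/2)=0.950751
d^3_{-3,-2}: single k=1 term ⇒ +0.006663;  D = +0.001537+0.006483i
d^3_{-2,-2}: k∈[0..1] ⇒ +0.000887 -0.041716 = -0.040829;  D = -0.040125-0.007551i
d^3_{-1,-2}: k∈[0..1] ⇒ -0.008601 +0.161856 = +0.153255;  D = +0.087142-0.126069i
d^3_{0,-2}: k∈[0..1] ⇒ +0.045697 -0.429959 = -0.384261;  D = +0.199927+0.328155i
d^3_{1,-2}: k∈[0..1] ⇒ -0.161856 +0.761436 = +0.599580;  D = -0.594645+0.076770i
d^3_{2,-2}: k∈[0..1] ⇒ +0.392497 -0.738586 = -0.346089;  D = +0.099099-0.331597i
d^3_{3,-2}: single k=0 term ⇒ -0.589806;  D = -0.447594-0.384097i
Y_3^{m'}(θ=1.6787,φ=4.6004) and Σ D·Y over m':
  (+0.0015+0.0065i)·(+0.1352-0.3871i)  (-0.0401-0.0076i)·(+0.1061+0.0242i)  (+0.0871-0.1261i)·(+0.0338-0.3008i)  (+0.1999+0.3282i)·(+0.1182+0.0000i)  (-0.5946+0.0768i)·(-0.0338-0.3008i)  (+0.0991-0.3316i)·(+0.1061-0.0242i)  (-0.4476-0.3841i)·(-0.1352-0.3871i)
Y_3^-2(R⁻¹ n̂) = -0.055157+0.370691i

Re=-0.0552 Im=0.3707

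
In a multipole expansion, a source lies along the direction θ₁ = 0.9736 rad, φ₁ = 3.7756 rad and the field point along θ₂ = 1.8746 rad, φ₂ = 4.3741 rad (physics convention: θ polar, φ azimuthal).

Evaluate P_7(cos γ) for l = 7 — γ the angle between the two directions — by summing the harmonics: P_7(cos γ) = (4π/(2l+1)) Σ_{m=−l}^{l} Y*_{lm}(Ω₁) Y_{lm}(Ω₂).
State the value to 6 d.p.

0.189156

Term-by-term m-sum for l=7 (normalisation 4π/15 = 0.837758):
  m=-7: (0.03581 + 0.12726j) × (0.25164 + 0.25767j) = -0.02378 + 0.04125j  (running Σ = -0.02378 + 0.04125j)
  m=-6: (-0.26523 - 0.20689j) × (-0.18716 + 0.37877j) = 0.12800 - 0.06174j  (running Σ = 0.10422 - 0.02049j)
  m=-5: (0.44114 + 0.01255j) × (-0.04708 - 0.00571j) = -0.02070 - 0.00311j  (running Σ = 0.08353 - 0.02360j)
  m=-4: (-0.17621 + 0.12199j) × (0.07218 + 0.32638j) = -0.05253 - 0.04871j  (running Σ = 0.03099 - 0.07230j)
  m=-3: (-0.07266 + 0.21127j) × (-0.14379 + 0.08934j) = -0.00843 - 0.03687j  (running Σ = 0.02257 - 0.10917j)
  m=-2: (-0.09839 - 0.31495j) × (0.20938 + 0.16814j) = 0.03235 - 0.08249j  (running Σ = 0.05492 - 0.19166j)
  m=-1: (-0.07480 - 0.05500j) × (-0.06927 + 0.19689j) = 0.01601 - 0.01092j  (running Σ = 0.07093 - 0.20258j)
  m=0: (0.34089 + 0.00000j) × (0.24620 + 0.00000j) = 0.08393 + 0.00000j  (running Σ = 0.15486 - 0.20258j)
  m=1: (0.07480 - 0.05500j) × (0.06927 + 0.19689j) = 0.01601 + 0.01092j  (running Σ = 0.17087 - 0.19166j)
  m=2: (-0.09839 + 0.31495j) × (0.20938 - 0.16814j) = 0.03235 + 0.08249j  (running Σ = 0.20322 - 0.10917j)
  m=3: (0.07266 + 0.21127j) × (0.14379 + 0.08934j) = -0.00843 + 0.03687j  (running Σ = 0.19480 - 0.07230j)
  m=4: (-0.17621 - 0.12199j) × (0.07218 - 0.32638j) = -0.05253 + 0.04871j  (running Σ = 0.14226 - 0.02360j)
  m=5: (-0.44114 + 0.01255j) × (0.04708 - 0.00571j) = -0.02070 + 0.00311j  (running Σ = 0.12156 - 0.02049j)
  m=6: (-0.26523 + 0.20689j) × (-0.18716 - 0.37877j) = 0.12800 + 0.06174j  (running Σ = 0.24957 + 0.04125j)
  m=7: (-0.03581 + 0.12726j) × (-0.25164 + 0.25767j) = -0.02378 - 0.04125j  (running Σ = 0.22579 + 0.00000j)
Accumulated sum 0.22579 + 0.00000j; after 4π/(2l+1) scaling, 0.18916 + 0.00000j ⇒ P_7 = 0.189156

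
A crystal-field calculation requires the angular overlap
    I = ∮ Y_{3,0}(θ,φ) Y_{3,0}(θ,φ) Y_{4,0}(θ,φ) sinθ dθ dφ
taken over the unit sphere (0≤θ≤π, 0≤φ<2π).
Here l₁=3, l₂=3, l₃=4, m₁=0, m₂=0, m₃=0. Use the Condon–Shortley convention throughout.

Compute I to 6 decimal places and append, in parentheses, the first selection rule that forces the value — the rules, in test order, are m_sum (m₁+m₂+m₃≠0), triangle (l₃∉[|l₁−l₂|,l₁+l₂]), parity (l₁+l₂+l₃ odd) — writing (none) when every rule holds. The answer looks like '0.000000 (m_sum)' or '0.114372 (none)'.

Rules hold: Σm=0, L=10 even, 0≤4≤6.
N = 7·7·9 = 441
Δ = 2!·4!·4!/11! = 1/34650
Racah Σ t=0..2: t=0:+1/72 t=1:−1/16 t=2:+1/72 = -5/144
⇒ 3j(3 3 4; 0 0 0)² = 2/77, sgn -1
(m-triple is (0,0,0) — same symbol as above.)
4πI² = N·(3j₀)²·(3jₘ)² = 36/121
I = +1·√(0.297521/4π) = 0.15386989
No selection rule forces the value: the integral is nonzero (none).

0.153870 (none)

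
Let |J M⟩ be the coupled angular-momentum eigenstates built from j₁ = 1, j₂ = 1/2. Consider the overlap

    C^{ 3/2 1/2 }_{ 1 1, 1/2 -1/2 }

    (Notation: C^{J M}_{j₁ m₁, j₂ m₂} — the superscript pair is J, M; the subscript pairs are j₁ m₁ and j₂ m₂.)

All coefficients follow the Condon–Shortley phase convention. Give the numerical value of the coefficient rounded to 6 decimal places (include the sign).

triangle: 0!×2!×1!/4! = 2/24
(j±m)!: 2!×0!×0!×1!×2!×1! = 4
prefactor² = (2J+1)×Δ×N² = 4/3
  k=0: +1/(0!×0!×0!×0!×2!×1!) = 1/2
Σ = 1/2  ⇒  CG² = 4/3×(1/2)² = 1/3
CG = +√(1/3) = +0.577350

+0.577350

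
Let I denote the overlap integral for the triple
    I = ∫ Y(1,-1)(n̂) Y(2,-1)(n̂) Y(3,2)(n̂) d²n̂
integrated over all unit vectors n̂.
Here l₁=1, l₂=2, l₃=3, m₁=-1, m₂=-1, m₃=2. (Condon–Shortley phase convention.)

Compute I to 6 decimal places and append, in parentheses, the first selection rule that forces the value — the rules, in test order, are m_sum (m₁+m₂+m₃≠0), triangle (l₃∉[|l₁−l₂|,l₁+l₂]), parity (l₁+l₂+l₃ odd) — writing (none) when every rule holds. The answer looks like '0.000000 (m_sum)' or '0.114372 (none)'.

Checks pass: Σm=0; 6 even; l₃=3∈[1,3].
(2·1+1)(2·2+1)(2·3+1) = 105
Δ: 0! 2! 4! / 7! → 1/105
sum: t=0:+1/4 = 1/4
3j²(1 2 3; 0 0 0) = Δ·Π!·Σ² = 3/35  (sign -1)
sum: t=0:+1/12 = 1/12
3j²(1 2 3; -1 -1 2) = Δ·Π!·Σ² = 2/21  (sign -1)
combine: 4πI² = 105·3/35·2/21 = 6/7
take √, sign +1: I = 0.26116903
No selection rule forces the value: the integral is nonzero (none).

0.261169 (none)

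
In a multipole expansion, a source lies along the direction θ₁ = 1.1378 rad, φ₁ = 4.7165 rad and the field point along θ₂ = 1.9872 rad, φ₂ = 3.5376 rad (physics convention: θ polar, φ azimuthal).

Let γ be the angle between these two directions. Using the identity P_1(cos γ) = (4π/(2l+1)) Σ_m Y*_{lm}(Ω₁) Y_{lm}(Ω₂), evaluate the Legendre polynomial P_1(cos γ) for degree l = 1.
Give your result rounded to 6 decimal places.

0.147354

Expand P_1 via completeness: Σ_{m} conj(Y_{1,m}) at Ω₁ times Y_{1,m} at Ω₂ —
  m=-1: (+0.001289-0.313607i) × (-0.291518+0.121882i) = +0.037847+0.091579i  (running Σ = +0.037847+0.091579i)
  m=0: (+0.205014-0.000000i) × (-0.197627+0.000000i) = -0.040516+0.000000i  (running Σ = -0.002669+0.091579i)
  m=1: (-0.001289-0.313607i) × (+0.291518+0.121882i) = +0.037847-0.091579i  (running Σ = +0.035178+0.000000i)
Σ over m = +0.035178+0.000000i; ×(4π/3) → +0.147354+0.000000i. Real part: 0.147354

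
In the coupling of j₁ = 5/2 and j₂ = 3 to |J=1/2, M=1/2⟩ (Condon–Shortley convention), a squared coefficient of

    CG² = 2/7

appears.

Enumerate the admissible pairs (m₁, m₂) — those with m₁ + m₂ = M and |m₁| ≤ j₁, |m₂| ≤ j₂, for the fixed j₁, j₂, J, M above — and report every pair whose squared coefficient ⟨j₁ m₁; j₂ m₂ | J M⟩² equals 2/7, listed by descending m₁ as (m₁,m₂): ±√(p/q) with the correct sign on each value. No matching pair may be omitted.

Admissible pairs with m₁+m₂ = M = 1/2: (-5/2,3), (-3/2,2), (-1/2,1), (1/2,0), (3/2,-1), (5/2,-2)
  (m₁,m₂)=(5/2,-2): CG² = 1/21, CG = +√(1/21)
  (m₁,m₂)=(3/2,-1): CG² = 2/21, CG = −√(2/21)
  (m₁,m₂)=(1/2,0): CG² = 1/7, CG = +√(1/7)
  (m₁,m₂)=(-1/2,1): CG² = 4/21, CG = −√(4/21)
  (m₁,m₂)=(-3/2,2): CG² = 5/21, CG = +√(5/21)
  (m₁,m₂)=(-5/2,3): CG² = 2/7, CG = −√(2/7)   ← matches the target
Pairs with CG² = 2/7: (-5/2,3): −√(2/7)

(-5/2,3): −√(2/7)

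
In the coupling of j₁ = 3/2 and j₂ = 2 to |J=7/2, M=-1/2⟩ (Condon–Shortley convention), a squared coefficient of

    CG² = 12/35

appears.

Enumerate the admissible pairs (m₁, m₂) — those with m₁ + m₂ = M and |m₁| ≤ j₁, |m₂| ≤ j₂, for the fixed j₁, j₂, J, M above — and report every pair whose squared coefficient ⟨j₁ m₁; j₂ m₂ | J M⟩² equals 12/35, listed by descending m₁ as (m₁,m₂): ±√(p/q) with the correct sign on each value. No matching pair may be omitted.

(1/2,-1): +√(12/35)

Admissible pairs with m₁+m₂ = M = -1/2: (-3/2,1), (-1/2,0), (1/2,-1), (3/2,-2)
  (m₁,m₂)=(3/2,-2): CG² = 1/35, CG = +√(1/35)
  (m₁,m₂)=(1/2,-1): CG² = 12/35, CG = +√(12/35)   ← matches the target
  (m₁,m₂)=(-1/2,0): CG² = 18/35, CG = +√(18/35)
  (m₁,m₂)=(-3/2,1): CG² = 4/35, CG = +√(4/35)
Pairs with CG² = 12/35: (1/2,-1): +√(12/35)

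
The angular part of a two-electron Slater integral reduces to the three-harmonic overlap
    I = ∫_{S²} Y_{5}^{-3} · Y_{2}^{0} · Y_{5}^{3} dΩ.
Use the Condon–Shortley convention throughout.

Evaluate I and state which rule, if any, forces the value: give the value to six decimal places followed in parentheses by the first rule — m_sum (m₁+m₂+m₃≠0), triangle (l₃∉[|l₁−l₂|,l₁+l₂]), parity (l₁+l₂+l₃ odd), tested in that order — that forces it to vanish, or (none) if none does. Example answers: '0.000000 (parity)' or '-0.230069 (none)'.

-0.016174 (none)

m-sum 0 ✓  L=12 even ✓  3≤5≤7 ✓
Π(2lᵢ+1) = 11×5×11 = 605
triangle coeff Δ(5,2,5) = 1/38610
Σ_t [0,2]: t=0:+1/2880 t=1:−1/576 t=2:+1/2880 = -1/960
(3j)²=10/429 [(5 2 5; 0 0 0)], sign=+1
Σ_t [0,2]: t=0:+1/161280 t=1:−1/5040 t=2:+1/5760 = -1/53760
(3j)²=1/4290 [(5 2 5; -3 0 3)], sign=-1
⇒ 4πI² = 5/1521
I = (-1)√(5/1521/(4π)) = -0.01617393
No selection rule forces the value: the integral is nonzero (none).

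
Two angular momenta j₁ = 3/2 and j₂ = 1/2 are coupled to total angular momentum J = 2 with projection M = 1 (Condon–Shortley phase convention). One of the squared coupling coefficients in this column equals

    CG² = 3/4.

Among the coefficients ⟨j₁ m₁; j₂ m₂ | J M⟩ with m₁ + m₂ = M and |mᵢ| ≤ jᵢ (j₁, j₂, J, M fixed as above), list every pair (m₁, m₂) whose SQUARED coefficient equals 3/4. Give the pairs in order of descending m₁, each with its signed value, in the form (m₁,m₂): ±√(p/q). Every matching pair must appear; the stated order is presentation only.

Admissible pairs with m₁+m₂ = M = 1: (1/2,1/2), (3/2,-1/2)
  (m₁,m₂)=(3/2,-1/2): CG² = 1/4, CG = +√(1/4)
  (m₁,m₂)=(1/2,1/2): CG² = 3/4, CG = +√(3/4)   ← matches the target
Pairs with CG² = 3/4: (1/2,1/2): +√(3/4)

(1/2,1/2): +√(3/4)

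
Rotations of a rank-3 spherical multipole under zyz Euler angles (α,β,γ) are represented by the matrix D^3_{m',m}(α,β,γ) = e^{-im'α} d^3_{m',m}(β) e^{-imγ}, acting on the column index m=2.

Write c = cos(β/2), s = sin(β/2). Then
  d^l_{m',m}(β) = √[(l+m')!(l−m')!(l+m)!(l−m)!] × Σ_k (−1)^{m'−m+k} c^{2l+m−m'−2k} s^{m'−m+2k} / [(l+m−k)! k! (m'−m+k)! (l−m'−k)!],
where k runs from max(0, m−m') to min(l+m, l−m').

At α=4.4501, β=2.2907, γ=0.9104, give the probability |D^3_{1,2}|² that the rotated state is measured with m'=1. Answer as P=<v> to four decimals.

First d^3_{1,2}(β=2.2907), then the phase factors e^{-i(1)α} and e^{-i(2)γ}:
With c≡cos(β/2)=0.412727 and s≡sin(β/2)=0.910855, N=[24·2·120·1]^{1/2}=75.894664
k: max(0,(2)−(1))=1 … min(3+(2),3−(1))=2
  k=1: (−1)^0·75.8947/(24)·0.4127^5·0.9109^1 = +0.034496
  k=2: (−1)^1·75.8947/(12)·0.4127^3·0.9109^3 = -0.336021
d^3_{1,2}(2.2907) = +0.034496 -0.336021 = -0.301526
|D^3_{1,2}|² = |d^3_{1,2}(β)|² = (-0.301526)² = 0.090918 (the z-rotation phases have unit modulus)

P=0.0909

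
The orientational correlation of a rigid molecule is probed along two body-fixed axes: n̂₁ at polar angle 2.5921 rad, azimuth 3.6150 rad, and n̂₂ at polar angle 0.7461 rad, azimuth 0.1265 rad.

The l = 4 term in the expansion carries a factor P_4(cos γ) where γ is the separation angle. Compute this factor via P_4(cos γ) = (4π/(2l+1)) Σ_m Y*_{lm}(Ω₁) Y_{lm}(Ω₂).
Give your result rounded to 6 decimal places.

Term-by-term m-sum for l=4 (normalisation 4π/9 = 1.396263):
  [-4]  conj(Y_{4,-4})(Ω₁) = (-0.010444, 0.031220) ; Y_{4,-4}(Ω₂) = (0.082170, -0.045532) ; Δ = (0.000563, 0.003041)
  [-3]  conj(Y_{4,-3})(Ω₁) = (0.022808, 0.150327) ; Y_{4,-3}(Ω₂) = (0.267006, -0.106491) ; Δ = (0.022098, 0.037709)
  [-2]  conj(Y_{4,-2})(Ω₁) = (0.218076, 0.302910) ; Y_{4,-2}(Ω₂) = (0.414063, -0.107052) ; Δ = (0.122724, 0.102078)
  [-1]  conj(Y_{4,-1})(Ω₁) = (0.392074, 0.200844) ; Y_{4,-1}(Ω₂) = (0.181249, -0.023051) ; Δ = (0.075693, 0.027365)
  [+0]  conj(Y_{4,0})(Ω₁) = (-0.032398, -0.000000) ; Y_{4,0}(Ω₂) = (-0.317332, 0.000000) ; Δ = (0.010281, 0.000000)
  [+1]  conj(Y_{4,1})(Ω₁) = (-0.392074, 0.200844) ; Y_{4,1}(Ω₂) = (-0.181249, -0.023051) ; Δ = (0.075693, -0.027365)
  [+2]  conj(Y_{4,2})(Ω₁) = (0.218076, -0.302910) ; Y_{4,2}(Ω₂) = (0.414063, 0.107052) ; Δ = (0.122724, -0.102078)
  [+3]  conj(Y_{4,3})(Ω₁) = (-0.022808, 0.150327) ; Y_{4,3}(Ω₂) = (-0.267006, -0.106491) ; Δ = (0.022098, -0.037709)
  [+4]  conj(Y_{4,4})(Ω₁) = (-0.010444, -0.031220) ; Y_{4,4}(Ω₂) = (0.082170, 0.045532) ; Δ = (0.000563, -0.003041)
Σ over m = (0.452438, -0.000000); ×(4π/9) → (0.631723, -0.000000). Real part: 0.631723

0.631723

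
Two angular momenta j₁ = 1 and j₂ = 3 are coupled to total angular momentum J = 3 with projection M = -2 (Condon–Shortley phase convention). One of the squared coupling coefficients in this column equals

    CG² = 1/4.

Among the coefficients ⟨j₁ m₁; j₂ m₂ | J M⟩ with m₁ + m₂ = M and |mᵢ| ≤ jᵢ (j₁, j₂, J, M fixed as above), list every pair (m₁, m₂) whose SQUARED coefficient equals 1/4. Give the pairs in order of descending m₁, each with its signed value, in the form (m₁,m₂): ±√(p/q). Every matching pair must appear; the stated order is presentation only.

Admissible pairs with m₁+m₂ = M = -2: (-1,-1), (0,-2), (1,-3)
  (m₁,m₂)=(1,-3): CG² = 1/4, CG = +√(1/4)   ← matches the target
  (m₁,m₂)=(0,-2): CG² = 1/3, CG = +√(1/3)
  (m₁,m₂)=(-1,-1): CG² = 5/12, CG = −√(5/12)
Pairs with CG² = 1/4: (1,-3): +√(1/4)

(1,-3): +√(1/4)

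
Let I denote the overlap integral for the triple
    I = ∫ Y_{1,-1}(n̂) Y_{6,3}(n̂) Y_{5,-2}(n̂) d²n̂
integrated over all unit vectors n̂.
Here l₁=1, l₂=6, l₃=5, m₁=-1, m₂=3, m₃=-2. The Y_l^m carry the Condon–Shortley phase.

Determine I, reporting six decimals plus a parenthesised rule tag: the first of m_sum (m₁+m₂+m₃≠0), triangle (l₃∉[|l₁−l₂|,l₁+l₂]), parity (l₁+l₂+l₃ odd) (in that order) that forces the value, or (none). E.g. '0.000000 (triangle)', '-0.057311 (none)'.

m-sum 0 ✓  L=12 even ✓  5≤5≤7 ✓
Π(2lᵢ+1) = 3×13×11 = 429
triangle coeff Δ(1,6,5) = 1/858
Σ_t [1,1]: t=1:−1/14400 = -1/14400
(3j)²=6/143 [(1 6 5; 0 0 0)], sign=+1
Σ_t [2,2]: t=2:+1/60480 = 1/60480
(3j)²=6/143 [(1 6 5; -1 3 -2)], sign=-1
⇒ 4πI² = 108/143
I = (-1)√(108/143/(4π)) = -0.24515397
No selection rule forces the value: the integral is nonzero (none).

-0.245154 (none)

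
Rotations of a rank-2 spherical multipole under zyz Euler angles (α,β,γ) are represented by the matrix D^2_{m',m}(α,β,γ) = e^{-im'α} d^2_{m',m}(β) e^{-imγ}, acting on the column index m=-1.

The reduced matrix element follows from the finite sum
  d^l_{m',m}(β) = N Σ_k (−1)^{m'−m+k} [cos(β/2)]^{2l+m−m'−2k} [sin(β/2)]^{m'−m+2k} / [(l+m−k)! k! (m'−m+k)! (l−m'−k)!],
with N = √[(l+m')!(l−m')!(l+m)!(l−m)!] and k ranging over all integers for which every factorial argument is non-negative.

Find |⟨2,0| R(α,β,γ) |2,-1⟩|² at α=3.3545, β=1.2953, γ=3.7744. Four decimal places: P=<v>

Split into d^2_{0,-1}(β=1.2953) × two z-phases.
Half-angle: c=0.797504, s=0.603314. N=√(2·2·1·6)=4.898979
The bounds max(0,m−m')=0 and min(l+m,l−m')=1 give 2 terms
  k=0: (−1)^1·4.8990/(2)·0.7975^3·0.6033^1 = -0.749579
  k=1: (−1)^2·4.8990/(2)·0.7975^1·0.6033^3 = +0.428981
d^2_{0,-1}(1.2953) = -0.749579 +0.428981 = -0.320597
|D^2_{0,-1}|² = |d^2_{0,-1}(β)|² = (-0.320597)² = 0.102783 (the z-rotation phases have unit modulus)

P=0.1028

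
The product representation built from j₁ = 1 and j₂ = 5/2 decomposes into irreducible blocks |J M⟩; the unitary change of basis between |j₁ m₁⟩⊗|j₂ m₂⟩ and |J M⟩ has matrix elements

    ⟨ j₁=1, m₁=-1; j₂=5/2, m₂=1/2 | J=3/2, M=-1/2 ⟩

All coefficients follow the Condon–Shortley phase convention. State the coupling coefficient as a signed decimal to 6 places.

+0.447214

triangle: 2!·0!·3!/6! = 12/720
(j±m)!: 0!·2!·3!·2!·1!·2! = 48
prefactor² = (2J+1)·Δ·N² = 16/5
  k=2: +1/(2!·0!·0!·1!·0!·2!) = 1/4
Σ = 1/4  ⇒  CG² = 16/5·(1/4)² = 1/5
CG = +√(1/5) = +0.447214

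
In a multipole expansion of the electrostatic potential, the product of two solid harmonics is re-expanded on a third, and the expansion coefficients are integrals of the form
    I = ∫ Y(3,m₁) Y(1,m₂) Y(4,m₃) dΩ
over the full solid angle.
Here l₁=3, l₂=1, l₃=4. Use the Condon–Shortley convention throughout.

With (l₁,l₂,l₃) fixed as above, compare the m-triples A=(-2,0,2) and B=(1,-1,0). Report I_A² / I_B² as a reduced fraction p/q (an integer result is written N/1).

Shared (l₁,l₂,l₃)=(3,1,4): N and (l;000)² cancel in I_A²/I_B².
A: Δ = 0!·6!·2!/9! = 1/252; Racah Σ t=0..0: t=0:+1/120 = 1/120; ⇒ 3j(3 1 4; -2 0 2)² = 1/21, sgn +1
B: Δ = 0!·6!·2!/9! = 1/252; Racah Σ t=0..0: t=0:+1/96 = 1/96; ⇒ 3j(3 1 4; 1 -1 0)² = 1/42, sgn +1
I_A²/I_B² = (1/21)/(1/42) = 2/1

2/1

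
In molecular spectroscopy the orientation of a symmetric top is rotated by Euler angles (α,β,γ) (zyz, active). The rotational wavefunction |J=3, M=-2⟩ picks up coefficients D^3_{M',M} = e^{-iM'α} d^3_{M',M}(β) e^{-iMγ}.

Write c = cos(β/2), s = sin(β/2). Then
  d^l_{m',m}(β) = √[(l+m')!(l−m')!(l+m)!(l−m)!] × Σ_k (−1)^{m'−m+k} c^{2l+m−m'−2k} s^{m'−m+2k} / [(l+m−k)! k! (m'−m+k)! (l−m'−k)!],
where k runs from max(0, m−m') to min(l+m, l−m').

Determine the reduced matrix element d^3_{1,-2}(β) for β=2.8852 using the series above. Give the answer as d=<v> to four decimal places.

d=0.3751

d^3_{1,-2}(β=2.8852) via the finite sum:
c=cos(2.885200/2)=0.127845, s=sin(2.885200/2)=0.991794; N=√[24·2·1·120]=75.894664
Admissible k: 0..1 (factorial args all ≥0)
  k=0: (−1)^3·75.8947/(12)·0.1278^3·0.9918^3 = -0.012893
  k=1: (−1)^4·75.8947/(24)·0.1278^1·0.9918^5 = +0.387965
d^3_{1,-2}(2.8852) = -0.012893 +0.387965 = +0.375072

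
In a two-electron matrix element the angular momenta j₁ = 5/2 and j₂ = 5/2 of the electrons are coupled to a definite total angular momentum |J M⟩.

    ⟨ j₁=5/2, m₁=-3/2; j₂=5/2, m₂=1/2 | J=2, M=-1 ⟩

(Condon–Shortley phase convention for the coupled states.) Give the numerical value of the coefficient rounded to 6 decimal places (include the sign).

+0.377964

j₁+j₂−J=3  J+j₁−j₂=2  J−j₁+j₂=2  j₁+j₂+J+1=8
(j₁±m₁, j₂±m₂, J±M) = (1,4,3,2,1,3)
P² = 36/7
sum k=2..3:
  [2] +1/4 = 1/4
  [3] −1/12 = -1/12
S = 1/6
C² = P²·S² = 1/7 ; C = +0.377964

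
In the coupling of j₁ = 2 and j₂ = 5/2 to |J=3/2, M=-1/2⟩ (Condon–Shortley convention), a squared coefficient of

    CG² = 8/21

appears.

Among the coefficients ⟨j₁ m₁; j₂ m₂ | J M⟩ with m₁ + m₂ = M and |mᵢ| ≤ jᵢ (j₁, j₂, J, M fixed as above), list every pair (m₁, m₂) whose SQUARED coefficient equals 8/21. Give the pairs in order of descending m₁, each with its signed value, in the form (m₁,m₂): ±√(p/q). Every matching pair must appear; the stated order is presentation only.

(2,-5/2): +√(8/21)

Admissible pairs with m₁+m₂ = M = -1/2: (-2,3/2), (-1,1/2), (0,-1/2), (1,-3/2), (2,-5/2)
  (m₁,m₂)=(2,-5/2): CG² = 8/21, CG = +√(8/21)   ← matches the target
  (m₁,m₂)=(1,-3/2): CG² = 2/105, CG = −√(2/105)
  (m₁,m₂)=(0,-1/2): CG² = 2/35, CG = −√(2/35)
  (m₁,m₂)=(-1,1/2): CG² = 5/21, CG = +√(5/21)
  (m₁,m₂)=(-2,3/2): CG² = 32/105, CG = −√(32/105)
Pairs with CG² = 8/21: (2,-5/2): +√(8/21)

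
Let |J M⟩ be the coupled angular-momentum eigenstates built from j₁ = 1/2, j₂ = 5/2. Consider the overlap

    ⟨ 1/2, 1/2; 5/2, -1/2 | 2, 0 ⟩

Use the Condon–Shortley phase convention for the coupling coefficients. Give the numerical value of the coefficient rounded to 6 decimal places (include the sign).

+√(1/2) = +0.707107

j₁+j₂−J=1  J+j₁−j₂=0  J−j₁+j₂=4  j₁+j₂+J+1=6
(j₁±m₁, j₂±m₂, J±M) = (1,0,2,3,2,2)
P² = 8
sum k=0..0:
  [0] +1/4 = 1/4
S = 1/4
C² = P²·S² = 1/2 ; C = +0.707107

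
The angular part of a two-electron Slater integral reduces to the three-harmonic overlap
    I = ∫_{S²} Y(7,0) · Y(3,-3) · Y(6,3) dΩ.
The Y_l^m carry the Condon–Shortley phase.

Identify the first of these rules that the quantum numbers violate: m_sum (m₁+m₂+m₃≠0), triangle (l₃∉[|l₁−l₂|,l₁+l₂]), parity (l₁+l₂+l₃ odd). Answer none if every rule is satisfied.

azimuthal sum: 0 − 3 + 3 = 0  ✓
4 ≤ 6 ≤ 10 (triangle on l)  ✓
L = 7 + 3 + 6 = 16 (even)  ✓

none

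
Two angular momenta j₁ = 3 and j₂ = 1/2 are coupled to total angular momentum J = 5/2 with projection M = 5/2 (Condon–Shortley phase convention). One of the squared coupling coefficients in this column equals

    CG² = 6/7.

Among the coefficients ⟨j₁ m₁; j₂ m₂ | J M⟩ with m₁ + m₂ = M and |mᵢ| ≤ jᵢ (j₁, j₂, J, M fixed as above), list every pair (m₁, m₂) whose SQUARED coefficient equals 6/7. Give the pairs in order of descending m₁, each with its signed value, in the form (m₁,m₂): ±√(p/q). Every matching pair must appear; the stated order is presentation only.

Admissible pairs with m₁+m₂ = M = 5/2: (2,1/2), (3,-1/2)
  (m₁,m₂)=(3,-1/2): CG² = 6/7, CG = +√(6/7)   ← matches the target
  (m₁,m₂)=(2,1/2): CG² = 1/7, CG = −√(1/7)
Pairs with CG² = 6/7: (3,-1/2): +√(6/7)

(3,-1/2): +√(6/7)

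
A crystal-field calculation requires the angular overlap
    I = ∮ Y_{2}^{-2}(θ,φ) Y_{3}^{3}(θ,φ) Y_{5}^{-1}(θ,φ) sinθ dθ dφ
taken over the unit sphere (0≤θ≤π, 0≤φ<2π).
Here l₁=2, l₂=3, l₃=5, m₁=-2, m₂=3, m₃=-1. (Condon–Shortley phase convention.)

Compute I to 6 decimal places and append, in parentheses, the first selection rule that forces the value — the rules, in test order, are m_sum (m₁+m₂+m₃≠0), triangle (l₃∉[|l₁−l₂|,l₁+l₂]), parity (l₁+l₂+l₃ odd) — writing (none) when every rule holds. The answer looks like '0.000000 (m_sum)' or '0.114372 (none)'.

Rules hold: Σm=0, L=10 even, 1≤5≤5.
N = 5·7·11 = 385
Δ = 0!·4!·6!/11! = 1/2310
Racah Σ t=0..0: t=0:+1/144 = 1/144
⇒ 3j(2 3 5; 0 0 0)² = 10/231, sgn -1
Racah Σ t=0..0: t=0:+1/17280 = 1/17280
⇒ 3j(2 3 5; -2 3 -1)² = 1/2310, sgn +1
4πI² = N·(3j₀)²·(3jₘ)² = 5/693
I = -1·√(0.00721501/4π) = -0.02396147
No selection rule forces the value: the integral is nonzero (none).

-0.023961 (none)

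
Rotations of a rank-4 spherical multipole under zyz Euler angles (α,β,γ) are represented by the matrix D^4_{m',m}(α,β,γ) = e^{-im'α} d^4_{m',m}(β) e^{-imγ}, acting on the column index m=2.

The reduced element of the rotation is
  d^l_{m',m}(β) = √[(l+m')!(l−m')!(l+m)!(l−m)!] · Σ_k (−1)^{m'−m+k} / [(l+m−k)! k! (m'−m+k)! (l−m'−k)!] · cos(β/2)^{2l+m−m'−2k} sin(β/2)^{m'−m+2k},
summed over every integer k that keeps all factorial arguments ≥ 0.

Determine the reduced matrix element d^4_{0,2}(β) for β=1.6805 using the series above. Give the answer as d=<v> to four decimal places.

d=-0.3578

d^4_{0,2}(β=1.6805) via the finite sum:
With c≡cos(β/2)=0.667277 and s≡sin(β/2)=0.744810, N=[24·24·720·2]^{1/2}=910.735966
k: max(0,(2)−(0))=2 … min(4+(2),4−(0))=4
  k=2: (−1)^0·910.7360/(96)·0.6673^6·0.7448^2 = +0.464566
  k=3: (−1)^1·910.7360/(36)·0.6673^4·0.7448^4 = -1.543461
  k=4: (−1)^2·910.7360/(96)·0.6673^2·0.7448^6 = +0.721117
d^4_{0,2}(1.6805) = +0.464566 -1.543461 +0.721117 = -0.357777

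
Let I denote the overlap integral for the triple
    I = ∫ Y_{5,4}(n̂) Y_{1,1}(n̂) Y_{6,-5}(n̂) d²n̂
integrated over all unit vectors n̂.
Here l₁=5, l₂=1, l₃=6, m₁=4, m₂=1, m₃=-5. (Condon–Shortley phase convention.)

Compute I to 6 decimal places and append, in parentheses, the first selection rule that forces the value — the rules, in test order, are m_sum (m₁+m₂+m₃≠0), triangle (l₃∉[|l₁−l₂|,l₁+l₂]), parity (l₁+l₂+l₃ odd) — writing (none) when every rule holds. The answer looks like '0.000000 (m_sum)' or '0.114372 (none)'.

-0.303018 (none)

Checks pass: Σm=0; 12 even; l₃=6∈[4,6].
(2·5+1)(2·1+1)(2·6+1) = 429
Δ: 0! 10! 2! / 13! → 1/858
sum: t=0:+1/14400 = 1/14400
3j²(5 1 6; 0 0 0) = Δ·Π!·Σ² = 6/143  (sign +1)
sum: t=0:+1/725760 = 1/725760
3j²(5 1 6; 4 1 -5) = Δ·Π!·Σ² = 5/78  (sign -1)
combine: 4πI² = 429·6/143·5/78 = 15/13
take √, sign -1: I = -0.30301841
No selection rule forces the value: the integral is nonzero (none).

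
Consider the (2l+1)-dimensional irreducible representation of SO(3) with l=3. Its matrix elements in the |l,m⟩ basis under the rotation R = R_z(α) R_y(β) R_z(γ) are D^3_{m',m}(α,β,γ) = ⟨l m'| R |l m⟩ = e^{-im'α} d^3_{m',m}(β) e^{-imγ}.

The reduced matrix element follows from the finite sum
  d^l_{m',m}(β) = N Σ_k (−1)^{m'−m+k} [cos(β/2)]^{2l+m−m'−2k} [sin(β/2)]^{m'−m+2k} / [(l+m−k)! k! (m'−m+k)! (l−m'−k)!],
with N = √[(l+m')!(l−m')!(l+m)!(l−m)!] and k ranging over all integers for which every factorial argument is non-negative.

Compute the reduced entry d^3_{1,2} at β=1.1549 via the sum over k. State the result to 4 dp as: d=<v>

d=0.1076

d^3_{1,2}(β=1.1549) via the finite sum:
Half-angle: c=0.837857, s=0.545889. N=√(24·2·120·1)=75.894664
k∈{1,2} keeps every argument non-negative
  k=1: (−1)^0·75.8947/(24)·0.8379^5·0.5459^1 = +0.712779
  k=2: (−1)^1·75.8947/(12)·0.8379^3·0.5459^3 = -0.605137
d^3_{1,2}(1.1549) = +0.712779 -0.605137 = +0.107642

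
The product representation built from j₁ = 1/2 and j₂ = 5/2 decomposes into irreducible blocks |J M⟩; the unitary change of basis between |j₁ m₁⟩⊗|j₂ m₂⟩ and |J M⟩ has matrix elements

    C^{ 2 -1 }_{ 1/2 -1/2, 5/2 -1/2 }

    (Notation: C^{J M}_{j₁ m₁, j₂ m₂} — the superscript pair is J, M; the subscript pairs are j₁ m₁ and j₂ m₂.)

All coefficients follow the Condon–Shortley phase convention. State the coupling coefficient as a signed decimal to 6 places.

−√(1/3) ≈ -0.577350

triangle: 1!·0!·4!/6! = 24/720
(j±m)!: 0!·1!·2!·3!·1!·3! = 72
prefactor² = (2J+1)·Δ·N² = 12
  k=1: −1/(1!·0!·0!·1!·0!·3!) = -1/6
Σ = -1/6  ⇒  CG² = 12·(-1/6)² = 1/3
CG = −√(1/3) = -0.577350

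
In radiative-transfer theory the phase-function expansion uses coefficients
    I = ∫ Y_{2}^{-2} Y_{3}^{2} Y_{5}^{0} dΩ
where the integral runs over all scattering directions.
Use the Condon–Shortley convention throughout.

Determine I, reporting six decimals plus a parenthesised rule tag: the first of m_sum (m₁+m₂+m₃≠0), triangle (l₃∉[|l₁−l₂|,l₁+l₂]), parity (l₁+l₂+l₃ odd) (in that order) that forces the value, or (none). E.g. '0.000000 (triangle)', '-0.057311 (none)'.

0.053579 (none)

Checks pass: Σm=0; 10 even; l₃=5∈[1,5].
(2·2+1)(2·3+1)(2·5+1) = 385
Δ: 0! 4! 6! / 11! → 1/2310
sum: t=0:+1/144 = 1/144
3j²(2 3 5; 0 0 0) = Δ·Π!·Σ² = 10/231  (sign -1)
sum: t=0:+1/2880 = 1/2880
3j²(2 3 5; -2 2 0) = Δ·Π!·Σ² = 1/462  (sign -1)
combine: 4πI² = 385·10/231·1/462 = 25/693
take √, sign +1: I = 0.05357948
No selection rule forces the value: the integral is nonzero (none).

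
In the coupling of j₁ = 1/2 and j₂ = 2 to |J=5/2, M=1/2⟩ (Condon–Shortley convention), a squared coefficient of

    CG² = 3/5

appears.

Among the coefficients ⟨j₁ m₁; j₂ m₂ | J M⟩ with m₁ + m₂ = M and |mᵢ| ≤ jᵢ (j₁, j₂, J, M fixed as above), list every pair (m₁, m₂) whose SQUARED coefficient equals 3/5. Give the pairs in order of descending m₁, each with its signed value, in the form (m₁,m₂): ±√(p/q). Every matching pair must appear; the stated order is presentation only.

Admissible pairs with m₁+m₂ = M = 1/2: (-1/2,1), (1/2,0)
  (m₁,m₂)=(1/2,0): CG² = 3/5, CG = +√(3/5)   ← matches the target
  (m₁,m₂)=(-1/2,1): CG² = 2/5, CG = +√(2/5)
Pairs with CG² = 3/5: (1/2,0): +√(3/5)

(1/2,0): +√(3/5)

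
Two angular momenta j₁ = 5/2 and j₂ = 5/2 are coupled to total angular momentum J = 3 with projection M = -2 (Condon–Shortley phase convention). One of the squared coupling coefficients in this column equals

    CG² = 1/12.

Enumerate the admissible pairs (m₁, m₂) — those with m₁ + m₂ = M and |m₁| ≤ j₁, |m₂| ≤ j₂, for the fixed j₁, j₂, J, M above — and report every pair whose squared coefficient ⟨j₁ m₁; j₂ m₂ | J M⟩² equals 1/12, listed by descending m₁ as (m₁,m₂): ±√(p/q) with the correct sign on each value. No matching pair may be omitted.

Admissible pairs with m₁+m₂ = M = -2: (-5/2,1/2), (-3/2,-1/2), (-1/2,-3/2), (1/2,-5/2)
  (m₁,m₂)=(1/2,-5/2): CG² = 5/12, CG = +√(5/12)
  (m₁,m₂)=(-1/2,-3/2): CG² = 1/12, CG = −√(1/12)   ← matches the target
  (m₁,m₂)=(-3/2,-1/2): CG² = 1/12, CG = −√(1/12)   ← matches the target
  (m₁,m₂)=(-5/2,1/2): CG² = 5/12, CG = +√(5/12)
Pairs with CG² = 1/12: (-1/2,-3/2): −√(1/12); (-3/2,-1/2): −√(1/12)

(-1/2,-3/2): −√(1/12); (-3/2,-1/2): −√(1/12)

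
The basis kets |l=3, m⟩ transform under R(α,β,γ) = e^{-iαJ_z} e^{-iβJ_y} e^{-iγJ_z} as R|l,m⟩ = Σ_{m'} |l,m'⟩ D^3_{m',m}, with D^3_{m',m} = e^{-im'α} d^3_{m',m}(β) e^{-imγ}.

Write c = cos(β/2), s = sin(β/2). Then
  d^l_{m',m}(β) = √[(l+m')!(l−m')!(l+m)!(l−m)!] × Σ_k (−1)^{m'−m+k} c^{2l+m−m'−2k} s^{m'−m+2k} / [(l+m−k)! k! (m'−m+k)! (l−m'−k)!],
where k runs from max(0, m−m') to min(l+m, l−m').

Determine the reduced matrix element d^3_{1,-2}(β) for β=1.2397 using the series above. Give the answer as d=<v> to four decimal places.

d^3_{1,-2}(β=1.2397) via the finite sum:
Half-angle: c=0.813966, s=0.580913. N=√(24·2·1·120)=75.894664
The bounds max(0,m−m')=0 and min(l+m,l−m')=1 give 2 terms
  k=0: (−1)^3·75.8947/(12)·0.8140^3·0.5809^3 = -0.668623
  k=1: (−1)^4·75.8947/(24)·0.8140^1·0.5809^5 = +0.170279
d^3_{1,-2}(1.2397) = -0.668623 +0.170279 = -0.498344

d=-0.4983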